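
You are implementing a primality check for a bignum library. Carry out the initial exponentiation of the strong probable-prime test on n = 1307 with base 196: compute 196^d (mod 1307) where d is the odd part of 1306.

1

n − 1 = 1306 = 2^1 · 653, so s = 1 and d = 653.
196^653 mod 1307 = 1.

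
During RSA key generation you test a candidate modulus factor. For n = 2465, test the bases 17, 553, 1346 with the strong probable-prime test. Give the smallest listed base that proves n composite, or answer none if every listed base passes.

17

n − 1 = 2464 = 2^5 · 77, so s = 5 and d = 77.
Base 17: x_0 = 17^77 mod 2465 = 17. x_0 is neither 1 nor 2464, so continue squaring. x_1 = 17^2 mod 2465 = 289. x_2 = 289^2 mod 2465 = 2176. x_3 = 2176^2 mod 2465 = 2176. x_4 = 2176^2 mod 2465 = 2176. Reached i = s−1 = 4 without hitting −1: 17 is a Miller–Rabin witness and 2465 is composite.
Base 553: x_0 = 553^77 mod 2465 = 858. x_0 is neither 1 nor 2464, so continue squaring. x_1 = 858^2 mod 2465 = 1594. x_2 = 1594^2 mod 2465 = 1886. x_3 = 1886^2 mod 2465 = 1. x_3 = 1 but x_2 ≠ ±1, a nontrivial square root of 1 — 553 is a witness and 2465 is composite.
Base 1346: x_0 = 1346^77 mod 2465 = 1491. x_0 is neither 1 nor 2464, so continue squaring. x_1 = 1491^2 mod 2465 = 2116. x_2 = 2116^2 mod 2465 = 1016. x_3 = 1016^2 mod 2465 = 1886. x_4 = 1886^2 mod 2465 = 1. x_4 = 1 but x_3 ≠ ±1, a nontrivial square root of 1 — 1346 is a witness and 2465 is composite.
The smallest witness among the given bases is 17.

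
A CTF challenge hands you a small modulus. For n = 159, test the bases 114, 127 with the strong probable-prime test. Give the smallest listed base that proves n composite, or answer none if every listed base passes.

n − 1 = 158 = 2^1 · 79, so s = 1 and d = 79.
Base 114: x_0 = 114^79 mod 159 = 45. x_0 ∉ {1, 158} and s = 1, so 114 is a Miller–Rabin witness and 159 is composite.
Base 127: x_0 = 127^79 mod 159 = 85. x_0 ∉ {1, 158} and s = 1, so 127 is a Miller–Rabin witness and 159 is composite.
The smallest witness among the given bases is 114.

114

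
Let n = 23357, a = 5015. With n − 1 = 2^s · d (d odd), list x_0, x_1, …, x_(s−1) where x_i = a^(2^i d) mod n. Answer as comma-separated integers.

n − 1 = 23356 = 2^2 · 5839, so s = 2 and d = 5839.
x_0 = 5015^5839 mod 23357 = 23356.
x_1 = 23356^2 mod 23357 = 1.

23356, 1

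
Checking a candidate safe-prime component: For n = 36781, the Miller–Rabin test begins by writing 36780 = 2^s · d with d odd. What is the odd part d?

Halving: 36780 → 18390 → 9195; 9195 is odd.
So 36780 = 2^2 · 9195.

9195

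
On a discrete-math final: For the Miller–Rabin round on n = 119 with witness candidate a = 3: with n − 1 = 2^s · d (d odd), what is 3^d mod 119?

75

n − 1 = 118 = 2^1 · 59, so s = 1 and d = 59.
Repeated squaring mod 119: 3^1 ≡ 3, 3^2 ≡ 9, 3^4 ≡ 81, 3^8 ≡ 16, 3^16 ≡ 18, 3^32 ≡ 86.
59 = 32 + 16 + 8 + 2 + 1, so 3^59 ≡ 86·18·16·9·3 ≡ 75 (mod 119).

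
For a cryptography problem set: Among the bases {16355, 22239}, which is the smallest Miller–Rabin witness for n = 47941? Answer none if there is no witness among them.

n − 1 = 47940 = 2^2 · 11985, so s = 2 and d = 11985.
Base 16355: x_0 = 16355^11985 mod 47941 = 36124. x_0 is neither 1 nor 47940, so continue squaring. x_1 = 36124^2 mod 47941 = 37297. Reached i = s−1 = 1 without hitting −1: 16355 is a Miller–Rabin witness and 47941 is composite.
Base 22239: x_0 = 22239^11985 mod 47941 = 8817. x_0 is neither 1 nor 47940, so continue squaring. x_1 = 8817^2 mod 47941 = 27128. Reached i = s−1 = 1 without hitting −1: 22239 is a Miller–Rabin witness and 47941 is composite.
The smallest witness among the given bases is 16355.

16355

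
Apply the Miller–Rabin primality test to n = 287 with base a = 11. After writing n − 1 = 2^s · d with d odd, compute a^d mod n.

268

n − 1 = 286 = 2^1 · 143, so s = 1 and d = 143.
11^143 mod 287 = 268.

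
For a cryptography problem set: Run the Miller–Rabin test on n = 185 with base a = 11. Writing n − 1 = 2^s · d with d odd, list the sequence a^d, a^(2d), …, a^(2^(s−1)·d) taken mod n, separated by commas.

n − 1 = 184 = 2^3 · 23, so s = 3 and d = 23.
x_0 = 11^23 mod 185 = 101.
x_1 = 101^2 mod 185 = 26.
x_2 = 26^2 mod 185 = 121.

101, 26, 121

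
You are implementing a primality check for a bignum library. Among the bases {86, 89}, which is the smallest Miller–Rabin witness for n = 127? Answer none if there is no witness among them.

none

n − 1 = 126 = 2^1 · 63, so s = 1 and d = 63.
Base 86: x_0 = 86^63 mod 127 = 126. x_0 = 126 ≡ −1, so 86 is not a witness.
Base 89: x_0 = 89^63 mod 127 = 126. x_0 = 126 ≡ −1, so 89 is not a witness.
No listed base is a witness for 127.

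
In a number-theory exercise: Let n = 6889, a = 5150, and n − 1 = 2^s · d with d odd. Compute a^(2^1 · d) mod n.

n − 1 = 6888 = 2^3 · 861, so s = 3 and d = 861.
By repeated squaring, 5150^861 ≡ 2989 (mod 6889).
x_0 = 2989.
x_1 = 2989^2 mod 6889 = 5977.

5977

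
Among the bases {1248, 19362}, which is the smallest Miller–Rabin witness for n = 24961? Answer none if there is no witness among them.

n − 1 = 24960 = 2^7 · 195, so s = 7 and d = 195.
Base 1248: x_0 = 1248^195 mod 24961 = 899. x_0 is neither 1 nor 24960, so continue squaring. x_1 = 899^2 mod 24961 = 9449. x_2 = 9449^2 mod 24961 = 23065. x_3 = 23065^2 mod 24961 = 432. x_4 = 432^2 mod 24961 = 11897. x_5 = 11897^2 mod 24961 = 9739. x_6 = 9739^2 mod 24961 = 21282. Reached i = s−1 = 6 without hitting −1: 1248 is a Miller–Rabin witness and 24961 is composite.
Base 19362: x_0 = 19362^195 mod 24961 = 12154. x_0 is neither 1 nor 24960, so continue squaring. x_1 = 12154^2 mod 24961 = 518. x_2 = 518^2 mod 24961 = 18714. x_3 = 18714^2 mod 24961 = 10966. x_4 = 10966^2 mod 24961 = 16019. x_5 = 16019^2 mod 24961 = 9281. x_6 = 9281^2 mod 24961 = 21511. Reached i = s−1 = 6 without hitting −1: 19362 is a Miller–Rabin witness and 24961 is composite.
The smallest witness among the given bases is 1248.

1248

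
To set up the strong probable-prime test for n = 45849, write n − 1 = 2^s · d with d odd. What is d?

5731

Halving: 45848 → 22924 → 11462 → 5731; 5731 is odd.
So 45848 = 2^3 · 5731.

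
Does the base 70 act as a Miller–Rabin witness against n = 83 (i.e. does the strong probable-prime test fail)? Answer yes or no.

n − 1 = 82 = 2^1 · 41, so s = 1 and d = 41.
Repeated squaring mod 83: 70^1 ≡ 70, 70^2 ≡ 3, 70^4 ≡ 9, 70^8 ≡ 81, 70^16 ≡ 4, 70^32 ≡ 16.
41 = 32 + 8 + 1, so 70^41 ≡ 16·81·70 ≡ 1 (mod 83).
x_0 = 70^41 mod 83 = 1.
x_0 = 1, so 70 is not a witness.

no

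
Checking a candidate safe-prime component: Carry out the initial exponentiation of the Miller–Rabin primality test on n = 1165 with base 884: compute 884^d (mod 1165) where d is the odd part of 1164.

544

n − 1 = 1164 = 2^2 · 291, so s = 2 and d = 291.
884^291 mod 1165 = 544.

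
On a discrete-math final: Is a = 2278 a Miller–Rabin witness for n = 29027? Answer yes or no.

no

n − 1 = 29026 = 2^1 · 14513, so s = 1 and d = 14513.
x_0 = 2278^14513 mod 29027 = 1.
x_0 = 1, so 2278 is not a witness.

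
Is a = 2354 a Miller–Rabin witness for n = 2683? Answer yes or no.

no

n − 1 = 2682 = 2^1 · 1341, so s = 1 and d = 1341.
x_0 = 2354^1341 mod 2683 = 2682.
x_0 = 2682 ≡ −1, so 2354 is not a witness.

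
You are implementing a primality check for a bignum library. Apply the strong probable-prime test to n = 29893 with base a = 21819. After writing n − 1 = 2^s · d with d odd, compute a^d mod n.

n − 1 = 29892 = 2^2 · 7473, so s = 2 and d = 7473.
21819^7473 mod 29893 = 4453.

4453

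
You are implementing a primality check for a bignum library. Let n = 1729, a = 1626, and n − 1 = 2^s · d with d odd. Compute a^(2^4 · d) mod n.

1

n − 1 = 1728 = 2^6 · 27, so s = 6 and d = 27.
x_0 = 1626^27 mod 1729 = 1.
x_1 = 1^2 mod 1729 = 1.
x_2 = 1^2 mod 1729 = 1.
x_3 = 1^2 mod 1729 = 1.
x_4 = 1^2 mod 1729 = 1.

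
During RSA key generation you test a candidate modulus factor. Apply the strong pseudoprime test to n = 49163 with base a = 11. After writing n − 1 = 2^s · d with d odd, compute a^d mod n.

n − 1 = 49162 = 2^1 · 24581, so s = 1 and d = 24581.
11^24581 mod 49163 = 47976.

47976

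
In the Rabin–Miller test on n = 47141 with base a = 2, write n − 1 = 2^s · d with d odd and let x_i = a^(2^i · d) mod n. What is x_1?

12856

n − 1 = 47140 = 2^2 · 11785, so s = 2 and d = 11785.
x_0 = 2^11785 mod 47141 = 38864.
x_1 = 38864^2 mod 47141 = 12856.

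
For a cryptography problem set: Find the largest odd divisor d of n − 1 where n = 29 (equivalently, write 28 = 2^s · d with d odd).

7

Halving: 28 → 14 → 7; 7 is odd.
So 28 = 2^2 · 7.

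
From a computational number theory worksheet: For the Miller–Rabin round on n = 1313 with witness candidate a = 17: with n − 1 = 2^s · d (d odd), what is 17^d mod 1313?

1128

n − 1 = 1312 = 2^5 · 41, so s = 5 and d = 41.
Repeated squaring mod 1313: 17^1 ≡ 17, 17^2 ≡ 289, 17^4 ≡ 802, 17^8 ≡ 1147, 17^16 ≡ 1296, 17^32 ≡ 289.
41 = 32 + 8 + 1, so 17^41 ≡ 289·1147·17 ≡ 1128 (mod 1313).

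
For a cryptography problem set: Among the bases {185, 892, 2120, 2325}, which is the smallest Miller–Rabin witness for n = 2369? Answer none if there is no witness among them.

185

n − 1 = 2368 = 2^6 · 37, so s = 6 and d = 37.
Base 185: x_0 = 185^37 mod 2369 = 2255. x_0 is neither 1 nor 2368, so continue squaring. x_1 = 2255^2 mod 2369 = 1151. x_2 = 1151^2 mod 2369 = 530. x_3 = 530^2 mod 2369 = 1358. x_4 = 1358^2 mod 2369 = 1082. x_5 = 1082^2 mod 2369 = 438. Reached i = s−1 = 5 without hitting −1: 185 is a Miller–Rabin witness and 2369 is composite.
Base 892: x_0 = 892^37 mod 2369 = 303. x_0 is neither 1 nor 2368, so continue squaring. x_1 = 303^2 mod 2369 = 1787. x_2 = 1787^2 mod 2369 = 2326. x_3 = 2326^2 mod 2369 = 1849. x_4 = 1849^2 mod 2369 = 334. x_5 = 334^2 mod 2369 = 213. Reached i = s−1 = 5 without hitting −1: 892 is a Miller–Rabin witness and 2369 is composite.
Base 2120: x_0 = 2120^37 mod 2369 = 2165. x_0 is neither 1 nor 2368, so continue squaring. x_1 = 2165^2 mod 2369 = 1343. x_2 = 1343^2 mod 2369 = 840. x_3 = 840^2 mod 2369 = 2007. x_4 = 2007^2 mod 2369 = 749. x_5 = 749^2 mod 2369 = 1917. Reached i = s−1 = 5 without hitting −1: 2120 is a Miller–Rabin witness and 2369 is composite.
Base 2325: x_0 = 2325^37 mod 2369 = 1304. x_0 is neither 1 nor 2368, so continue squaring. x_1 = 1304^2 mod 2369 = 1843. x_2 = 1843^2 mod 2369 = 1872. x_3 = 1872^2 mod 2369 = 633. x_4 = 633^2 mod 2369 = 328. x_5 = 328^2 mod 2369 = 979. Reached i = s−1 = 5 without hitting −1: 2325 is a Miller–Rabin witness and 2369 is composite.
The smallest witness among the given bases is 185.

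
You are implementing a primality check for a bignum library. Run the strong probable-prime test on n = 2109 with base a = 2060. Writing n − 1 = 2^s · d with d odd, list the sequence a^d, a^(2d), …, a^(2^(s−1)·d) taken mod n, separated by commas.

2102, 49

n − 1 = 2108 = 2^2 · 527, so s = 2 and d = 527.
x_0 = 2060^527 mod 2109 = 2102.
x_1 = 2102^2 mod 2109 = 49.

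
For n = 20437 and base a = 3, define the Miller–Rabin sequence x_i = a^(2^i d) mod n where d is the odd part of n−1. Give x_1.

n − 1 = 20436 = 2^2 · 5109, so s = 2 and d = 5109.
Repeated squaring mod 20437: 3^1 ≡ 3, 3^2 ≡ 9, 3^4 ≡ 81, 3^8 ≡ 6561, 3^16 ≡ 6399, 3^32 ≡ 11890, 3^64 ≡ 9371, 3^128 ≡ 18289, 3^256 ≡ 15579, 3^512 ≡ 15866, 3^1024 ≡ 7427, 3^2048 ≡ 866, 3^4096 ≡ 14224.
5109 = 4096 + 512 + 256 + 128 + 64 + 32 + 16 + 4 + 1, so 3^5109 ≡ 14224·15866·15579·18289·9371·11890·6399·81·3 ≡ 16404 (mod 20437).
x_0 = 16404.
x_1 = 16404^2 mod 20437 = 17674.

17674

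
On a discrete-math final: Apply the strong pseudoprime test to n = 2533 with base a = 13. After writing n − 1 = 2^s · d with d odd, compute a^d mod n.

727

n − 1 = 2532 = 2^2 · 633, so s = 2 and d = 633.
Repeated squaring mod 2533: 13^1 ≡ 13, 13^2 ≡ 169, 13^4 ≡ 698, 13^8 ≡ 868, 13^16 ≡ 1123, 13^32 ≡ 2228, 13^64 ≡ 1837, 13^128 ≡ 613, 13^256 ≡ 885, 13^512 ≡ 528.
633 = 512 + 64 + 32 + 16 + 8 + 1, so 13^633 ≡ 528·1837·2228·1123·868·13 ≡ 727 (mod 2533).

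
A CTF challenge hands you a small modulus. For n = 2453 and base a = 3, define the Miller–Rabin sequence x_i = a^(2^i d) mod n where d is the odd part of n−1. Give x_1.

872

n − 1 = 2452 = 2^2 · 613, so s = 2 and d = 613.
Repeated squaring mod 2453: 3^1 ≡ 3, 3^2 ≡ 9, 3^4 ≡ 81, 3^8 ≡ 1655, 3^16 ≡ 1477, 3^32 ≡ 812, 3^64 ≡ 1940, 3^128 ≡ 698, 3^256 ≡ 1510, 3^512 ≡ 1263.
613 = 512 + 64 + 32 + 4 + 1, so 3^613 ≡ 1263·1940·812·81·3 ≡ 1380 (mod 2453).
x_0 = 1380.
x_1 = 1380^2 mod 2453 = 872.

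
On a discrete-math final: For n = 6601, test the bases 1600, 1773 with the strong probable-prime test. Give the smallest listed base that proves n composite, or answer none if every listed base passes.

n − 1 = 6600 = 2^3 · 825, so s = 3 and d = 825.
Base 1600: x_0 = 1600^825 mod 6601 = 1. x_0 = 1, so 1600 is not a witness.
Base 1773: x_0 = 1773^825 mod 6601 = 1. x_0 = 1, so 1773 is not a witness.
No listed base is a witness for 6601.

none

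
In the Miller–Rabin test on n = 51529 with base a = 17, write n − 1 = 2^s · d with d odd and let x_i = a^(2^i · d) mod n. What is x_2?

n − 1 = 51528 = 2^3 · 6441, so s = 3 and d = 6441.
x_0 = 17^6441 mod 51529 = 38589.
x_1 = 38589^2 mod 51529 = 25879.
x_2 = 25879^2 mod 51529 = 228.

228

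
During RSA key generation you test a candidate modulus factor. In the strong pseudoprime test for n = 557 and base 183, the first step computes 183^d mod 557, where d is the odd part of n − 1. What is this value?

n − 1 = 556 = 2^2 · 139, so s = 2 and d = 139.
183^139 mod 557 = 556.

556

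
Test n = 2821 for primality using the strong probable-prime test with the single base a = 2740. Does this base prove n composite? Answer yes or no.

n − 1 = 2820 = 2^2 · 705, so s = 2 and d = 705.
x_0 = 2740^705 mod 2821 = 2820.
x_0 = 2820 ≡ −1, so 2740 is not a witness.

no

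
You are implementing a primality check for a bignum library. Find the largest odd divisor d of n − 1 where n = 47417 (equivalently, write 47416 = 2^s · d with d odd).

5927

Halving: 47416 → 23708 → 11854 → 5927; 5927 is odd.
So 47416 = 2^3 · 5927.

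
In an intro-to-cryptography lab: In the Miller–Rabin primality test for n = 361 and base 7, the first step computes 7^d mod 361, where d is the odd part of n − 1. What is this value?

77

n − 1 = 360 = 2^3 · 45, so s = 3 and d = 45.
Repeated squaring mod 361: 7^1 ≡ 7, 7^2 ≡ 49, 7^4 ≡ 235, 7^8 ≡ 353, 7^16 ≡ 64, 7^32 ≡ 125.
45 = 32 + 8 + 4 + 1, so 7^45 ≡ 125·353·235·7 ≡ 77 (mod 361).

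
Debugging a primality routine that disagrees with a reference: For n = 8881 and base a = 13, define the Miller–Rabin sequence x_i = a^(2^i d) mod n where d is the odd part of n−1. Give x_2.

n − 1 = 8880 = 2^4 · 555, so s = 4 and d = 555.
Repeated squaring mod 8881: 13^1 ≡ 13, 13^2 ≡ 169, 13^4 ≡ 1918, 13^8 ≡ 1990, 13^16 ≡ 8055, 13^32 ≡ 7320, 13^64 ≡ 3327, 13^128 ≡ 3203, 13^256 ≡ 1654, 13^512 ≡ 368.
555 = 512 + 32 + 8 + 2 + 1, so 13^555 ≡ 368·7320·1990·169·13 ≡ 6449 (mod 8881).
x_0 = 6449.
x_1 = 6449^2 mod 8881 = 8759.
x_2 = 8759^2 mod 8881 = 6003.

6003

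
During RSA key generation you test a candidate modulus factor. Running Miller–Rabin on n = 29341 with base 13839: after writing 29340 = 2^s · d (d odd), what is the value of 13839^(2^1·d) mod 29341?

n − 1 = 29340 = 2^2 · 7335, so s = 2 and d = 7335.
x_0 = 13839^7335 mod 29341 = 23496.
x_1 = 23496^2 mod 29341 = 11101.

11101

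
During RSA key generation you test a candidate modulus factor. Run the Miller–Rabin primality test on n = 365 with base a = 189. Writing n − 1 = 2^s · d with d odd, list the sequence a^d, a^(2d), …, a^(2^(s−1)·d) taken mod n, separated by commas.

n − 1 = 364 = 2^2 · 91, so s = 2 and d = 91.
x_0 = 189^91 mod 365 = 299.
x_1 = 299^2 mod 365 = 341.

299, 341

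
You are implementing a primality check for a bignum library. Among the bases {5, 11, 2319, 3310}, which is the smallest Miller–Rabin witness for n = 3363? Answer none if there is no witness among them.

5

n − 1 = 3362 = 2^1 · 1681, so s = 1 and d = 1681.
Base 5: x_0 = 5^1681 mod 3363 = 2372. x_0 ∉ {1, 3362} and s = 1, so 5 is a Miller–Rabin witness and 3363 is composite.
Base 11: x_0 = 11^1681 mod 3363 = 2462. x_0 ∉ {1, 3362} and s = 1, so 11 is a Miller–Rabin witness and 3363 is composite.
Base 2319: x_0 = 2319^1681 mod 3363 = 495. x_0 ∉ {1, 3362} and s = 1, so 2319 is a Miller–Rabin witness and 3363 is composite.
Base 3310: x_0 = 3310^1681 mod 3363 = 2134. x_0 ∉ {1, 3362} and s = 1, so 3310 is a Miller–Rabin witness and 3363 is composite.
The smallest witness among the given bases is 5.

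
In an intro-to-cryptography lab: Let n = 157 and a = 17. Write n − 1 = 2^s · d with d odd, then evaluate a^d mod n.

1

n − 1 = 156 = 2^2 · 39, so s = 2 and d = 39.
17^39 mod 157 = 1.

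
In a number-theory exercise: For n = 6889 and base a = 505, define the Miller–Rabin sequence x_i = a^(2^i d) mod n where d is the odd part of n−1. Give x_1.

n − 1 = 6888 = 2^3 · 861, so s = 3 and d = 861.
Repeated squaring mod 6889: 505^1 ≡ 505, 505^2 ≡ 132, 505^4 ≡ 3646, 505^8 ≡ 4435, 505^16 ≡ 1130, 505^32 ≡ 2435, 505^64 ≡ 4685, 505^128 ≡ 871, 505^256 ≡ 851, 505^512 ≡ 856.
861 = 512 + 256 + 64 + 16 + 8 + 4 + 1, so 505^861 ≡ 856·851·4685·1130·4435·3646·505 ≡ 167 (mod 6889).
x_0 = 167.
x_1 = 167^2 mod 6889 = 333.

333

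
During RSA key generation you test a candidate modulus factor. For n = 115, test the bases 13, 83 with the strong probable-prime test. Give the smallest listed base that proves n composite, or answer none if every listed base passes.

n − 1 = 114 = 2^1 · 57, so s = 1 and d = 57.
Base 13: x_0 = 13^57 mod 115 = 8. x_0 ∉ {1, 114} and s = 1, so 13 is a Miller–Rabin witness and 115 is composite.
Base 83: x_0 = 83^57 mod 115 = 103. x_0 ∉ {1, 114} and s = 1, so 83 is a Miller–Rabin witness and 115 is composite.
The smallest witness among the given bases is 13.

13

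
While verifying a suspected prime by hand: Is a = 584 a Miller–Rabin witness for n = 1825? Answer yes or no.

n − 1 = 1824 = 2^5 · 57, so s = 5 and d = 57.
x_0 = 584^57 mod 1825 = 219.
x_0 is neither 1 nor 1824, so continue squaring.
x_1 = 219^2 mod 1825 = 511.
x_2 = 511^2 mod 1825 = 146.
x_3 = 146^2 mod 1825 = 1241.
x_4 = 1241^2 mod 1825 = 1606.
Reached i = s−1 = 4 without hitting −1: 584 is a Miller–Rabin witness and 1825 is composite.

yes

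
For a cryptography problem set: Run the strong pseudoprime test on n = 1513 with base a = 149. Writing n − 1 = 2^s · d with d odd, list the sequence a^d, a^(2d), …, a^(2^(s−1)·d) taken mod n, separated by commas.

n − 1 = 1512 = 2^3 · 189, so s = 3 and d = 189.
x_0 = 149^189 mod 1513 = 1033.
x_1 = 1033^2 mod 1513 = 424.
x_2 = 424^2 mod 1513 = 1242.

1033, 424, 1242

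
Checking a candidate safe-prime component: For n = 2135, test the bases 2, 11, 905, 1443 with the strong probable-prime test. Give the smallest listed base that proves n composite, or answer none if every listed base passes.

n − 1 = 2134 = 2^1 · 1067, so s = 1 and d = 1067.
Base 2: x_0 = 2^1067 mod 2135 = 1908. x_0 ∉ {1, 2134} and s = 1, so 2 is a Miller–Rabin witness and 2135 is composite.
Base 11: x_0 = 11^1067 mod 2135 = 1941. x_0 ∉ {1, 2134} and s = 1, so 11 is a Miller–Rabin witness and 2135 is composite.
Base 905: x_0 = 905^1067 mod 2135 = 1950. x_0 ∉ {1, 2134} and s = 1, so 905 is a Miller–Rabin witness and 2135 is composite.
Base 1443: x_0 = 1443^1067 mod 2135 = 1737. x_0 ∉ {1, 2134} and s = 1, so 1443 is a Miller–Rabin witness and 2135 is composite.
The smallest witness among the given bases is 2.

2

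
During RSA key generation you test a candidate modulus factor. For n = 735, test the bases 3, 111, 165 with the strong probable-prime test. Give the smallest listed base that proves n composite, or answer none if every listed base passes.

n − 1 = 734 = 2^1 · 367, so s = 1 and d = 367.
Base 3: x_0 = 3^367 mod 735 = 192. x_0 ∉ {1, 734} and s = 1, so 3 is a Miller–Rabin witness and 735 is composite.
Base 111: x_0 = 111^367 mod 735 = 531. x_0 ∉ {1, 734} and s = 1, so 111 is a Miller–Rabin witness and 735 is composite.
Base 165: x_0 = 165^367 mod 735 = 165. x_0 ∉ {1, 734} and s = 1, so 165 is a Miller–Rabin witness and 735 is composite.
The smallest witness among the given bases is 3.

3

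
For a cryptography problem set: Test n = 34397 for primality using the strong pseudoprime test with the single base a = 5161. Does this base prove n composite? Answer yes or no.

yes

n − 1 = 34396 = 2^2 · 8599, so s = 2 and d = 8599.
x_0 = 5161^8599 mod 34397 = 25922.
x_0 is neither 1 nor 34396, so continue squaring.
x_1 = 25922^2 mod 34397 = 4689.
Reached i = s−1 = 1 without hitting −1: 5161 is a Miller–Rabin witness and 34397 is composite.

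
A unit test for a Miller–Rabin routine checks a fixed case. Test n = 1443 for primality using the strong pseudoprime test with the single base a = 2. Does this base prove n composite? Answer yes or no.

n − 1 = 1442 = 2^1 · 721, so s = 1 and d = 721.
x_0 = 2^721 mod 1443 = 2.
x_0 ∉ {1, 1442} and s = 1, so 2 is a Miller–Rabin witness and 1443 is composite.

yes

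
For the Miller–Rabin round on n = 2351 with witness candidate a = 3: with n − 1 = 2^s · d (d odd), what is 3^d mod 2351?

1

n − 1 = 2350 = 2^1 · 1175, so s = 1 and d = 1175.
3^1175 mod 2351 = 1.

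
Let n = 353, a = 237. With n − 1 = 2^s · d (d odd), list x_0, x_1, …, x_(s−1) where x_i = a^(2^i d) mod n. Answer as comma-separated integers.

70, 311, 352, 1, 1

n − 1 = 352 = 2^5 · 11, so s = 5 and d = 11.
x_0 = 237^11 mod 353 = 70.
x_1 = 70^2 mod 353 = 311.
x_2 = 311^2 mod 353 = 352.
x_3 = 352^2 mod 353 = 1.
x_4 = 1^2 mod 353 = 1.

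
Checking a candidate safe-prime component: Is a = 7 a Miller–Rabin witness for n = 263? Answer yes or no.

no

n − 1 = 262 = 2^1 · 131, so s = 1 and d = 131.
x_0 = 7^131 mod 263 = 262.
x_0 = 262 ≡ −1, so 7 is not a witness.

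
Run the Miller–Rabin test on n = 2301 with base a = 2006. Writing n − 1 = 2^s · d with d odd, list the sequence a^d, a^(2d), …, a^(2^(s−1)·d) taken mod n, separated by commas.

413, 295

n − 1 = 2300 = 2^2 · 575, so s = 2 and d = 575.
x_0 = 2006^575 mod 2301 = 413.
x_1 = 413^2 mod 2301 = 295.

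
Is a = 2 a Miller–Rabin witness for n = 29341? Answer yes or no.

n − 1 = 29340 = 2^2 · 7335, so s = 2 and d = 7335.
x_0 = 2^7335 mod 29341 = 26424.
x_0 is neither 1 nor 29340, so continue squaring.
x_1 = 26424^2 mod 29341 = 29340.
x_1 ≡ −1, so 2 is not a witness.

no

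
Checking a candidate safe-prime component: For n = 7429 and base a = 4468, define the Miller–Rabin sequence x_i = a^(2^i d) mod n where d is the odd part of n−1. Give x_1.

26

n − 1 = 7428 = 2^2 · 1857, so s = 2 and d = 1857.
Repeated squaring mod 7429: 4468^1 ≡ 4468, 4468^2 ≡ 1301, 4468^4 ≡ 6218, 4468^8 ≡ 3008, 4468^16 ≡ 6971, 4468^32 ≡ 1752, 4468^64 ≡ 1327, 4468^128 ≡ 256, 4468^256 ≡ 6104, 4468^512 ≡ 2381, 4468^1024 ≡ 834.
1857 = 1024 + 512 + 256 + 64 + 1, so 4468^1857 ≡ 834·2381·6104·1327·4468 ≡ 6525 (mod 7429).
x_0 = 6525.
x_1 = 6525^2 mod 7429 = 26.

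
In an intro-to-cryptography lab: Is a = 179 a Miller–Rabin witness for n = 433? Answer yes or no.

no

n − 1 = 432 = 2^4 · 27, so s = 4 and d = 27.
x_0 = 179^27 mod 433 = 254.
x_0 is neither 1 nor 432, so continue squaring.
x_1 = 254^2 mod 433 = 432.
x_1 ≡ −1, so 179 is not a witness.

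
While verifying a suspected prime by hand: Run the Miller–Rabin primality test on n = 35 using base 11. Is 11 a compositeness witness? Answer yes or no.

n − 1 = 34 = 2^1 · 17, so s = 1 and d = 17.
x_0 = 11^17 mod 35 = 16.
x_0 ∉ {1, 34} and s = 1, so 11 is a Miller–Rabin witness and 35 is composite.

yes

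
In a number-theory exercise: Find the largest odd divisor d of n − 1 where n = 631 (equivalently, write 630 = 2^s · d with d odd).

Halving: 630 → 315; 315 is odd.
So 630 = 2^1 · 315.

315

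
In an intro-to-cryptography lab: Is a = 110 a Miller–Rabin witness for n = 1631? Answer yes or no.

yes

n − 1 = 1630 = 2^1 · 815, so s = 1 and d = 815.
Repeated squaring mod 1631: 110^1 ≡ 110, 110^2 ≡ 683, 110^4 ≡ 23, 110^8 ≡ 529, 110^16 ≡ 940, 110^32 ≡ 1229, 110^64 ≡ 135, 110^128 ≡ 284, 110^256 ≡ 737, 110^512 ≡ 46.
815 = 512 + 256 + 32 + 8 + 4 + 2 + 1, so 110^815 ≡ 46·737·1229·529·23·683·110 ≡ 570 (mod 1631).
x_0 = 110^815 mod 1631 = 570.
x_0 ∉ {1, 1630} and s = 1, so 110 is a Miller–Rabin witness and 1631 is composite.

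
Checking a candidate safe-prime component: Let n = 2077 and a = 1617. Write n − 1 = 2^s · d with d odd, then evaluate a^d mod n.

1086

n − 1 = 2076 = 2^2 · 519, so s = 2 and d = 519.
Repeated squaring mod 2077: 1617^1 ≡ 1617, 1617^2 ≡ 1823, 1617^4 ≡ 129, 1617^8 ≡ 25, 1617^16 ≡ 625, 1617^32 ≡ 149, 1617^64 ≡ 1431, 1617^128 ≡ 1916, 1617^256 ≡ 997, 1617^512 ≡ 1203.
519 = 512 + 4 + 2 + 1, so 1617^519 ≡ 1203·129·1823·1617 ≡ 1086 (mod 2077).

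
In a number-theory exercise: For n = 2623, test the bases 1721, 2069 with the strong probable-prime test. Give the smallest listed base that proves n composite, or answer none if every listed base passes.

2069

n − 1 = 2622 = 2^1 · 1311, so s = 1 and d = 1311.
Base 1721: x_0 = 1721^1311 mod 2623 = 1. x_0 = 1, so 1721 is not a witness.
Base 2069: x_0 = 2069^1311 mod 2623 = 1656. x_0 ∉ {1, 2622} and s = 1, so 2069 is a Miller–Rabin witness and 2623 is composite.
The smallest witness among the given bases is 2069.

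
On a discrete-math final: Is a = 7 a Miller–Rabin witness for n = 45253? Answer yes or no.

yes

n − 1 = 45252 = 2^2 · 11313, so s = 2 and d = 11313.
By repeated squaring, 7^11313 ≡ 20639 (mod 45253).
x_0 = 7^11313 mod 45253 = 20639.
x_0 is neither 1 nor 45252, so continue squaring.
x_1 = 20639^2 mod 45253 = 1832.
Reached i = s−1 = 1 without hitting −1: 7 is a Miller–Rabin witness and 45253 is composite.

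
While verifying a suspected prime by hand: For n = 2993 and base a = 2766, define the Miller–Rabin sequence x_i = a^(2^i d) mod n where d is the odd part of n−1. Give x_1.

1597

n − 1 = 2992 = 2^4 · 187, so s = 4 and d = 187.
Repeated squaring mod 2993: 2766^1 ≡ 2766, 2766^2 ≡ 648, 2766^4 ≡ 884, 2766^8 ≡ 283, 2766^16 ≡ 2271, 2766^32 ≡ 502, 2766^64 ≡ 592, 2766^128 ≡ 283.
187 = 128 + 32 + 16 + 8 + 2 + 1, so 2766^187 ≡ 283·502·2271·283·648·2766 ≡ 503 (mod 2993).
x_0 = 503.
x_1 = 503^2 mod 2993 = 1597.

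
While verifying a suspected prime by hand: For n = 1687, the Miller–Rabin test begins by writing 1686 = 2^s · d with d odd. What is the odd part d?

843

Halving: 1686 → 843; 843 is odd.
So 1686 = 2^1 · 843.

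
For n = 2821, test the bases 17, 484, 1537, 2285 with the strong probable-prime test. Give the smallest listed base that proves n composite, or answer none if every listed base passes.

none

n − 1 = 2820 = 2^2 · 705, so s = 2 and d = 705.
Base 17: x_0 = 17^705 mod 2821 = 2820. x_0 = 2820 ≡ −1, so 17 is not a witness.
Base 484: x_0 = 484^705 mod 2821 = 1. x_0 = 1, so 484 is not a witness.
Base 1537: x_0 = 1537^705 mod 2821 = 1. x_0 = 1, so 1537 is not a witness.
Base 2285: x_0 = 2285^705 mod 2821 = 2820. x_0 = 2820 ≡ −1, so 2285 is not a witness.
No listed base is a witness for 2821.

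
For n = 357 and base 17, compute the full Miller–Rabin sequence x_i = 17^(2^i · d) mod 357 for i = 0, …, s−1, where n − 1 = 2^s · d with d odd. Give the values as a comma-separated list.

n − 1 = 356 = 2^2 · 89, so s = 2 and d = 89.
x_0 = 17^89 mod 357 = 68.
x_1 = 68^2 mod 357 = 340.

68, 340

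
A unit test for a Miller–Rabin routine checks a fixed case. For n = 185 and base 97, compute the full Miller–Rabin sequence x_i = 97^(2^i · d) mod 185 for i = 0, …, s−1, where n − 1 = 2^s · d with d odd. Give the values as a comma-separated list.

103, 64, 26

n − 1 = 184 = 2^3 · 23, so s = 3 and d = 23.
x_0 = 97^23 mod 185 = 103.
x_1 = 103^2 mod 185 = 64.
x_2 = 64^2 mod 185 = 26.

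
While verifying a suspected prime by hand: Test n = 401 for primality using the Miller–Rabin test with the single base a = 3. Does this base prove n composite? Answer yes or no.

n − 1 = 400 = 2^4 · 25, so s = 4 and d = 25.
x_0 = 3^25 mod 401 = 268.
x_0 is neither 1 nor 400, so continue squaring.
x_1 = 268^2 mod 401 = 45.
x_2 = 45^2 mod 401 = 20.
x_3 = 20^2 mod 401 = 400.
x_3 ≡ −1, so 3 is not a witness.

no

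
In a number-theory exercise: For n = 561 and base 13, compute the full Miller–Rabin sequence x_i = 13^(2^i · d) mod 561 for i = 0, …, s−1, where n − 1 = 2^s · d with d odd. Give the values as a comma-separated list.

208, 67, 1, 1

n − 1 = 560 = 2^4 · 35, so s = 4 and d = 35.
x_0 = 13^35 mod 561 = 208.
x_1 = 208^2 mod 561 = 67.
x_2 = 67^2 mod 561 = 1.
x_3 = 1^2 mod 561 = 1.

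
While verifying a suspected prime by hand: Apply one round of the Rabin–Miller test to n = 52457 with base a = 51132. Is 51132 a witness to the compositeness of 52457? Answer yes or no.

n − 1 = 52456 = 2^3 · 6557, so s = 3 and d = 6557.
x_0 = 51132^6557 mod 52457 = 39400.
x_0 is neither 1 nor 52456, so continue squaring.
x_1 = 39400^2 mod 52457 = 52456.
x_1 ≡ −1, so 51132 is not a witness.

no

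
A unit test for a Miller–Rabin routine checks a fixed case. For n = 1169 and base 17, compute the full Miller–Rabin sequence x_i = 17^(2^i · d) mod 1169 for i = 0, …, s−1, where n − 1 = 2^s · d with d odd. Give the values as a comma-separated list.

n − 1 = 1168 = 2^4 · 73, so s = 4 and d = 73.
x_0 = 17^73 mod 1169 = 829.
x_1 = 829^2 mod 1169 = 1038.
x_2 = 1038^2 mod 1169 = 795.
x_3 = 795^2 mod 1169 = 765.

829, 1038, 795, 765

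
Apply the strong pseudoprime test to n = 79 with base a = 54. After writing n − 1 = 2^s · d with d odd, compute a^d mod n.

78

n − 1 = 78 = 2^1 · 39, so s = 1 and d = 39.
54^39 mod 79 = 78.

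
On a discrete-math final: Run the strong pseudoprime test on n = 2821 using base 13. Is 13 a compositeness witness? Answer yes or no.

yes

n − 1 = 2820 = 2^2 · 705, so s = 2 and d = 705.
x_0 = 13^705 mod 2821 = 650.
x_0 is neither 1 nor 2820, so continue squaring.
x_1 = 650^2 mod 2821 = 2171.
Reached i = s−1 = 1 without hitting −1: 13 is a Miller–Rabin witness and 2821 is composite.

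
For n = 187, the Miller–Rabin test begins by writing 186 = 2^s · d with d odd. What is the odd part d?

93

Halving: 186 → 93; 93 is odd.
So 186 = 2^1 · 93.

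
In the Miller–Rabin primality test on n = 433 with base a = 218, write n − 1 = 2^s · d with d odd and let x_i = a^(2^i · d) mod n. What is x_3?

1

n − 1 = 432 = 2^4 · 27, so s = 4 and d = 27.
By repeated squaring, 218^27 ≡ 354 (mod 433).
x_0 = 354.
x_1 = 354^2 mod 433 = 179.
x_2 = 179^2 mod 433 = 432.
x_3 = 432^2 mod 433 = 1.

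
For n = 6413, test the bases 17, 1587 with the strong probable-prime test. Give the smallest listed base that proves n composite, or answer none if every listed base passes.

17

n − 1 = 6412 = 2^2 · 1603, so s = 2 and d = 1603.
Base 17: x_0 = 17^1603 mod 6413 = 7. x_0 is neither 1 nor 6412, so continue squaring. x_1 = 7^2 mod 6413 = 49. Reached i = s−1 = 1 without hitting −1: 17 is a Miller–Rabin witness and 6413 is composite.
Base 1587: x_0 = 1587^1603 mod 6413 = 2271. x_0 is neither 1 nor 6412, so continue squaring. x_1 = 2271^2 mod 6413 = 1389. Reached i = s−1 = 1 without hitting −1: 1587 is a Miller–Rabin witness and 6413 is composite.
The smallest witness among the given bases is 17.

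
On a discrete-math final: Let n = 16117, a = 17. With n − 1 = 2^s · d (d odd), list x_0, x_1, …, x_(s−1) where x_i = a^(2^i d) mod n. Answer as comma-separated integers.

n − 1 = 16116 = 2^2 · 4029, so s = 2 and d = 4029.
x_0 = 17^4029 mod 16117 = 3596.
x_1 = 3596^2 mod 16117 = 5382.

3596, 5382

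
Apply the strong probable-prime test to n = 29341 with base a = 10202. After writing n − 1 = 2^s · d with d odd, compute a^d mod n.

25011

n − 1 = 29340 = 2^2 · 7335, so s = 2 and d = 7335.
10202^7335 mod 29341 = 25011.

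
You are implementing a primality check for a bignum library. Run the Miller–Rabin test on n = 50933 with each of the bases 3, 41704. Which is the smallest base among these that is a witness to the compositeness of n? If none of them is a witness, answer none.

n − 1 = 50932 = 2^2 · 12733, so s = 2 and d = 12733.
Base 3: x_0 = 3^12733 mod 50933 = 35953. x_0 is neither 1 nor 50932, so continue squaring. x_1 = 35953^2 mod 50933 = 40535. Reached i = s−1 = 1 without hitting −1: 3 is a Miller–Rabin witness and 50933 is composite.
Base 41704: x_0 = 41704^12733 mod 50933 = 22090. x_0 is neither 1 nor 50932, so continue squaring. x_1 = 22090^2 mod 50933 = 29960. Reached i = s−1 = 1 without hitting −1: 41704 is a Miller–Rabin witness and 50933 is composite.
The smallest witness among the given bases is 3.

3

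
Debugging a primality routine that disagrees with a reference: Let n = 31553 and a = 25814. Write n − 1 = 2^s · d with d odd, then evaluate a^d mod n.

n − 1 = 31552 = 2^6 · 493, so s = 6 and d = 493.
25814^493 mod 31553 = 6293.

6293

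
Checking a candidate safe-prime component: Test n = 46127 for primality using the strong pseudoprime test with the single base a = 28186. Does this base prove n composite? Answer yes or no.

n − 1 = 46126 = 2^1 · 23063, so s = 1 and d = 23063.
Repeated squaring mod 46127: 28186^1 ≡ 28186, 28186^2 ≡ 5275, 28186^4 ≡ 11044, 28186^8 ≡ 10148, 28186^16 ≡ 26440, 28186^32 ≡ 18915, 28186^64 ≡ 16213, 28186^128 ≡ 29723, 28186^256 ≡ 32425, 28186^512 ≡ 7914, 28186^1024 ≡ 37057, 28186^2048 ≡ 20459, 28186^4096 ≡ 14283, 28186^8192 ≡ 30495, 28186^16384 ≡ 24705.
23063 = 16384 + 4096 + 2048 + 512 + 16 + 4 + 2 + 1, so 28186^23063 ≡ 24705·14283·20459·7914·26440·11044·5275·28186 ≡ 10408 (mod 46127).
x_0 = 28186^23063 mod 46127 = 10408.
x_0 ∉ {1, 46126} and s = 1, so 28186 is a Miller–Rabin witness and 46127 is composite.

yes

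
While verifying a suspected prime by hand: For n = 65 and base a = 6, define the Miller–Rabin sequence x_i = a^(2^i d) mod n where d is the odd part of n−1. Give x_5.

16

n − 1 = 64 = 2^6 · 1, so s = 6 and d = 1.
x_0 = 6^1 mod 65 = 6.
x_1 = 6^2 mod 65 = 36.
x_2 = 36^2 mod 65 = 61.
x_3 = 61^2 mod 65 = 16.
x_4 = 16^2 mod 65 = 61.
x_5 = 61^2 mod 65 = 16.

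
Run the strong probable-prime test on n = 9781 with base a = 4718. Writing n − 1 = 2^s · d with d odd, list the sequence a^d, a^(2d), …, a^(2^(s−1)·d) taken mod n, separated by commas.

8586, 9780

n − 1 = 9780 = 2^2 · 2445, so s = 2 and d = 2445.
x_0 = 4718^2445 mod 9781 = 8586.
x_1 = 8586^2 mod 9781 = 9780.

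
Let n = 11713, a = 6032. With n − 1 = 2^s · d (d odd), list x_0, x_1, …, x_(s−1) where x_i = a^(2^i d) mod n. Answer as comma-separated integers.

n − 1 = 11712 = 2^6 · 183, so s = 6 and d = 183.
x_0 = 6032^183 mod 11713 = 6721.
x_1 = 6721^2 mod 11713 = 6513.
x_2 = 6513^2 mod 11713 = 6396.
x_3 = 6396^2 mod 11713 = 7020.
x_4 = 7020^2 mod 11713 = 3809.
x_5 = 3809^2 mod 11713 = 7787.

6721, 6513, 6396, 7020, 3809, 7787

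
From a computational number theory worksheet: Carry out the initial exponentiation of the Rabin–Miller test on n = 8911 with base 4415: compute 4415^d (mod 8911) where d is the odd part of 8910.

2547

n − 1 = 8910 = 2^1 · 4455, so s = 1 and d = 4455.
Repeated squaring mod 8911: 4415^1 ≡ 4415, 4415^2 ≡ 3868, 4415^4 ≡ 8766, 4415^8 ≡ 3203, 4415^16 ≡ 2648, 4415^32 ≡ 7858, 4415^64 ≡ 3845, 4415^128 ≡ 676, 4415^256 ≡ 2515, 4415^512 ≡ 7326, 4415^1024 ≡ 8234, 4415^2048 ≡ 3868, 4415^4096 ≡ 8766.
4455 = 4096 + 256 + 64 + 32 + 4 + 2 + 1, so 4415^4455 ≡ 8766·2515·3845·7858·8766·3868·4415 ≡ 2547 (mod 8911).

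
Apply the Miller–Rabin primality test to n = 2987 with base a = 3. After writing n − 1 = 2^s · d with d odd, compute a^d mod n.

n − 1 = 2986 = 2^1 · 1493, so s = 1 and d = 1493.
3^1493 mod 2987 = 1587.

1587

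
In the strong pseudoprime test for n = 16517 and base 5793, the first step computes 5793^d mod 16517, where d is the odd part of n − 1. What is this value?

n − 1 = 16516 = 2^2 · 4129, so s = 2 and d = 4129.
5793^4129 mod 16517 = 12223.

12223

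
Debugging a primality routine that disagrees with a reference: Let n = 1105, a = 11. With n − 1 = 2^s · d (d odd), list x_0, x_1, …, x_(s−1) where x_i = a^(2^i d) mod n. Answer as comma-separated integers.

n − 1 = 1104 = 2^4 · 69, so s = 4 and d = 69.
x_0 = 11^69 mod 1105 = 996.
x_1 = 996^2 mod 1105 = 831.
x_2 = 831^2 mod 1105 = 1041.
x_3 = 1041^2 mod 1105 = 781.

996, 831, 1041, 781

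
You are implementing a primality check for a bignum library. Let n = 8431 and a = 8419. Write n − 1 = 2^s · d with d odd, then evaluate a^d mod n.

1

n − 1 = 8430 = 2^1 · 4215, so s = 1 and d = 4215.
8419^4215 mod 8431 = 1.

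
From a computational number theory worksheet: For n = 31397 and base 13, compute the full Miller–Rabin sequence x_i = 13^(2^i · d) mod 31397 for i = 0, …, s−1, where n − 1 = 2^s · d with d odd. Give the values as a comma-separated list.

7215, 31396

n − 1 = 31396 = 2^2 · 7849, so s = 2 and d = 7849.
x_0 = 13^7849 mod 31397 = 7215.
x_1 = 7215^2 mod 31397 = 31396.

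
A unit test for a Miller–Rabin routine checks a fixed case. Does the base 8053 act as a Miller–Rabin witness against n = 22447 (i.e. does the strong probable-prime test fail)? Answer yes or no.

n − 1 = 22446 = 2^1 · 11223, so s = 1 and d = 11223.
Repeated squaring mod 22447: 8053^1 ≡ 8053, 8053^2 ≡ 1426, 8053^4 ≡ 13246, 8053^8 ≡ 10764, 8053^16 ≡ 14729, 8053^32 ≡ 15633, 8053^64 ≡ 10200, 8053^128 ≡ 20602, 8053^256 ≡ 14528, 8053^512 ≡ 16090, 8053^1024 ≡ 6849, 8053^2048 ≡ 17018, 8053^4096 ≡ 1130, 8053^8192 ≡ 19868.
11223 = 8192 + 2048 + 512 + 256 + 128 + 64 + 16 + 4 + 2 + 1, so 8053^11223 ≡ 19868·17018·16090·14528·20602·10200·14729·13246·1426·8053 ≡ 22446 (mod 22447).
x_0 = 8053^11223 mod 22447 = 22446.
x_0 = 22446 ≡ −1, so 8053 is not a witness.

no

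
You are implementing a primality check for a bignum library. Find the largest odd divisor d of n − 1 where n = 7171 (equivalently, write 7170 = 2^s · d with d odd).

Halving: 7170 → 3585; 3585 is odd.
So 7170 = 2^1 · 3585.

3585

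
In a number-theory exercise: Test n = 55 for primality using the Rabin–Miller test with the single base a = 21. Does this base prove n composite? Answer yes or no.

yes

n − 1 = 54 = 2^1 · 27, so s = 1 and d = 27.
x_0 = 21^27 mod 55 = 21.
x_0 ∉ {1, 54} and s = 1, so 21 is a Miller–Rabin witness and 55 is composite.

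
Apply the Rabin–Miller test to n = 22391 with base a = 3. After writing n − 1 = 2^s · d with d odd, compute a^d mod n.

n − 1 = 22390 = 2^1 · 11195, so s = 1 and d = 11195.
3^11195 mod 22391 = 1.

1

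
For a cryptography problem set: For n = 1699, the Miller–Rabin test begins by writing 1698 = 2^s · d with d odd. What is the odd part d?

849

Halving: 1698 → 849; 849 is odd.
So 1698 = 2^1 · 849.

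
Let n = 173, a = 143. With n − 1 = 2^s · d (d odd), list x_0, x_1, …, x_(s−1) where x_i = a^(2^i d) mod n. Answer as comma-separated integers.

80, 172

n − 1 = 172 = 2^2 · 43, so s = 2 and d = 43.
x_0 = 143^43 mod 173 = 80.
x_1 = 80^2 mod 173 = 172.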